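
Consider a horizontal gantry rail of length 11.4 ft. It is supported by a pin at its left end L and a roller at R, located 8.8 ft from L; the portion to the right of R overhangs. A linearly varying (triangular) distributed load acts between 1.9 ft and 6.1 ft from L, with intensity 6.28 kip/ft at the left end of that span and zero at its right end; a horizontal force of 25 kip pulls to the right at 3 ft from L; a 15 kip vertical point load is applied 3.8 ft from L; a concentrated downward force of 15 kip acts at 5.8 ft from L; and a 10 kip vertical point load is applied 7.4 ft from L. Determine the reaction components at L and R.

Resultant of the triangular load: ½ × 6.28 × 4.2 = 13.188 kip, acting at 3.3 ft from L (one-third of the span from the peak).
Moments about L: R_y·8.8 − (½·6.28·4.2)·3.3 − 15·3.8 − 15·5.8 − 10·7.4 = 0 → R_y = 261.5204/8.8 = 29.7182 ≈ 29.72 kip.
ΣF_y = 0: L_y + 29.7182 − ½·6.28·4.2 − 15 − 15 − 10 = 0 → L_y = 23.47 kip.
ΣF_x = 0: L_x + 25 = 0 → L_x = -25.00 kip.

L_x = -25.00 kip, L_y = 23.47 kip, R_y = 29.72 kip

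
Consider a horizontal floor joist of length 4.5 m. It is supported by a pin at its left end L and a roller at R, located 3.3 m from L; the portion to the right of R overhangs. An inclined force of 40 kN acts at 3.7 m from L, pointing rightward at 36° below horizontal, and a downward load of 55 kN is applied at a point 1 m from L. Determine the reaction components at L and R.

L_x = -32.36 kN, L_y = 35.48 kN, R_y = 43.03 kN

Taking moments about L: R_y·3.3 − 40·sin36°·3.7 − 55·1 = 0 → R_y = 141.992/3.3 = 43.0279 ≈ 43.03 kN.
ΣF_y = 0: L_y + 43.0279 − 40·sin36° − 55 = 0 → L_y = 35.48 kN.
ΣF_x = 0: L_x + 40·cos36° = 0 → L_x = -32.36 kN.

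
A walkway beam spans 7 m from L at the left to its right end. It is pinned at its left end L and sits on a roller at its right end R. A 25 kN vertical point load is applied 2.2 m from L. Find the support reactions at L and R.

Taking moments about L: R_y·7 − 25·2.2 = 0 → R_y = 55/7 = 7.85714 ≈ 7.857 kN.
ΣF_y = 0: L_y + 7.85714 − 25 = 0 → L_y = 17.14 kN.
ΣF_x = 0: no horizontal applied forces, so L_x = 0.

L_x = 0, L_y = 17.14 kN, R_y = 7.857 kN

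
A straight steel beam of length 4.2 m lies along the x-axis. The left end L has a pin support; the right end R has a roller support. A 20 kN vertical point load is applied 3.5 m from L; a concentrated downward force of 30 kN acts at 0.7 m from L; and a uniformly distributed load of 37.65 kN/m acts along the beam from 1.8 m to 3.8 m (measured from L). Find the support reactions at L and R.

Resultant of the distributed load: 37.65 × 2 = 75.3 kN at 2.8 m from L.
ΣM about L: R_y·4.2 − 20·3.5 − 30·0.7 − (37.65·2)·2.8 = 0 → R_y = 301.84/4.2 = 71.8667 ≈ 71.87 kN.
ΣF_y = 0: L_y + 71.8667 − 20 − 30 − 37.65·2 = 0 → L_y = 53.43 kN.
ΣF_x = 0: no horizontal applied forces, so L_x = 0.

L_x = 0, L_y = 53.43 kN, R_y = 71.87 kN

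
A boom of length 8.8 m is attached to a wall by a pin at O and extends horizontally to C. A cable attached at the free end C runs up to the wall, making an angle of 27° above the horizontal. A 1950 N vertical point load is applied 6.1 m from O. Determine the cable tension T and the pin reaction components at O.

T = 2977 N, O_x = 2653 N, O_y = 598.3 N

ΣM about O: T·sin27°·8.8 − 1950·6.1 = 0 → T = 11895/(8.8·0.45399) = 2977.39 ≈ 2977 N.
ΣF_x = 0: O_x − T·cos27° = 0 → O_x = 2977.39 × 0.891007 = 2653 N.
ΣF_y = 0: O_y + T·sin27° − 1950 = 0 → O_y = 1950 − 2977.39 × 0.45399 = 598.3 N.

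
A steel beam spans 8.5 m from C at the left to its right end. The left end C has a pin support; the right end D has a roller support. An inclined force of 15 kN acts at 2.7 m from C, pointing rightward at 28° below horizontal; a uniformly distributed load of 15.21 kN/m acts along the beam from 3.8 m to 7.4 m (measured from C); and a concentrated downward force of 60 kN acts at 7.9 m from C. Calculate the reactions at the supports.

Resultant of the distributed load: 15.21 × 3.6 = 54.756 kN at 5.6 m from C.
Moments about C: D_y·8.5 − 15·sin28°·2.7 − (15.21·3.6)·5.6 − 60·7.9 = 0 → D_y = 799.647/8.5 = 94.0761 ≈ 94.08 kN.
ΣF_y = 0: C_y + 94.0761 − 15·sin28° − 15.21·3.6 − 60 = 0 → C_y = 27.72 kN.
ΣF_x = 0: C_x + 15·cos28° = 0 → C_x = -13.24 kN.

C_x = -13.24 kN, C_y = 27.72 kN, D_y = 94.08 kN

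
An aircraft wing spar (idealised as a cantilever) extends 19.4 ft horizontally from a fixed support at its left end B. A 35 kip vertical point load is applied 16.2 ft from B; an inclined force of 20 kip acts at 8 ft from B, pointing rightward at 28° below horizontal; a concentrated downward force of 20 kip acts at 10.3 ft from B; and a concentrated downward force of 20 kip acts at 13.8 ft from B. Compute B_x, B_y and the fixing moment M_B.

ΣF_x = 0: B_x + 20·cos28° = 0 → B_x = -17.66 kip.
ΣF_y = 0: B_y − 35 − 20·sin28° − 20 − 20 = 0 → B_y = 84.39 kip.
ΣM about B: M_B − 35·16.2 − 20·sin28°·8 − 20·10.3 − 20·13.8 = 0 → M_B = 1124 kip·ft.

B_x = -17.66 kip, B_y = 84.39 kip, M_B = 1124 kip·ft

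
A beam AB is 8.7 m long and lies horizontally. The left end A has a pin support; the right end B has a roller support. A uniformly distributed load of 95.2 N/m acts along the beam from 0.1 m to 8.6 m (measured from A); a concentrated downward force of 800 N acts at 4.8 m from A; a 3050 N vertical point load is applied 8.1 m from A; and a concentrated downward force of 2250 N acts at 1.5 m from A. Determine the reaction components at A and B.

Resultant of the distributed load: 95.2 × 8.5 = 809.2 N at 4.35 m from A.
ΣM about A: B_y·8.7 − (95.2·8.5)·4.35 − 800·4.8 − 3050·8.1 − 2250·1.5 = 0 → B_y = 35440.02/8.7 = 4073.57 ≈ 4074 N.
ΣF_y = 0: A_y + 4073.57 − 95.2·8.5 − 800 − 3050 − 2250 = 0 → A_y = 2836 N.
ΣF_x = 0: no horizontal applied forces, so A_x = 0.

A_x = 0, A_y = 2836 N, B_y = 4074 N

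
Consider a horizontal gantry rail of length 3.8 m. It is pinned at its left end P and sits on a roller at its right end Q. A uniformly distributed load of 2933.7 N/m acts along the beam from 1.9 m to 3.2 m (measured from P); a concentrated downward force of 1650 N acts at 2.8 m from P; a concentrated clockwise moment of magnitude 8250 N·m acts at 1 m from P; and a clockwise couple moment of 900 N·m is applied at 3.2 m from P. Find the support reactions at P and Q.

Resultant of the distributed load: 2933.7 × 1.3 = 3813.81 N at 2.55 m from P.
Taking moments about P: Q_y·3.8 − (2933.7·1.3)·2.55 − 1650·2.8 − 8250 − 900 = 0 → Q_y = 23495.2155/3.8 = 6182.95 ≈ 6183 N.
ΣF_y = 0: P_y + 6182.95 − 2933.7·1.3 − 1650 = 0 → P_y = -719.1 N.
ΣF_x = 0: no horizontal applied forces, so P_x = 0.

P_x = 0, P_y = -719.1 N, Q_y = 6183 N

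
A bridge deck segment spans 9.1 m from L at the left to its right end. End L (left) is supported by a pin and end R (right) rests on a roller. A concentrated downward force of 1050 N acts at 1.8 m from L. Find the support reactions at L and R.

L_x = 0, L_y = 842.3 N, R_y = 207.7 N

ΣM about L: R_y·9.1 − 1050·1.8 = 0 → R_y = 1890/9.1 = 207.692 ≈ 207.7 N.
ΣF_y = 0: L_y + 207.692 − 1050 = 0 → L_y = 842.3 N.
ΣF_x = 0: no horizontal applied forces, so L_x = 0.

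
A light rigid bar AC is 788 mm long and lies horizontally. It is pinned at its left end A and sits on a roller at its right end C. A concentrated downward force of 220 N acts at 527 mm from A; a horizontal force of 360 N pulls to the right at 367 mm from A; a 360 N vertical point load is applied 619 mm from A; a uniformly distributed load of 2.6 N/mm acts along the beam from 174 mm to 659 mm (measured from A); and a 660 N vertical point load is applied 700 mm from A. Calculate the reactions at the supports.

Resultant of the distributed load: 2.6 × 485 = 1261 N at 416.5 mm from A.
Moments about A: C_y·788 − 220·527 − 360·619 − (2.6·485)·416.5 − 660·700 = 0 → C_y = 1325986.5/788 = 1682.72 ≈ 1683 N.
ΣF_y = 0: A_y + 1682.72 − 220 − 360 − 2.6·485 − 660 = 0 → A_y = 818.3 N.
ΣF_x = 0: A_x + 360 = 0 → A_x = -360.0 N.

A_x = -360.0 N, A_y = 818.3 N, C_y = 1683 N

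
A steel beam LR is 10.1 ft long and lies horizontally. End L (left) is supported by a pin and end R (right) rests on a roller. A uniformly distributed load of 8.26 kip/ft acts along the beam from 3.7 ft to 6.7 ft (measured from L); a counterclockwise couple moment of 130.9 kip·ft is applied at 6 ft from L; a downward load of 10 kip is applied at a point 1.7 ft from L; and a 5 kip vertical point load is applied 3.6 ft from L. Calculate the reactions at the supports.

Resultant of the distributed load: 8.26 × 3 = 24.78 kip at 5.2 ft from L.
Taking moments about L: R_y·10.1 − (8.26·3)·5.2 + 130.9 − 10·1.7 − 5·3.6 = 0 → R_y = 32.956/10.1 = 3.26297 ≈ 3.263 kip.
ΣF_y = 0: L_y + 3.26297 − 8.26·3 − 10 − 5 = 0 → L_y = 36.52 kip.
ΣF_x = 0: no horizontal applied forces, so L_x = 0.

L_x = 0, L_y = 36.52 kip, R_y = 3.263 kip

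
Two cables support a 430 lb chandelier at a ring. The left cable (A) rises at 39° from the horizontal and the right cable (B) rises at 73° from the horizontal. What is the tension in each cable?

ΣF_x = 0: −T_A·cos39° + T_B·cos73° = 0 → T_B = 2.65808·T_A.
ΣF_y = 0: T_A·sin39° + T_B·sin73° = 430.
Substitute: T_A·(0.62932 + 2.65808·0.956305) = 430 → T_A = 135.593 ≈ 135.6 lb.
Then T_B = 2.65808 × 135.593 = 360.4 lb.

T_A = 135.6 lb, T_B = 360.4 lb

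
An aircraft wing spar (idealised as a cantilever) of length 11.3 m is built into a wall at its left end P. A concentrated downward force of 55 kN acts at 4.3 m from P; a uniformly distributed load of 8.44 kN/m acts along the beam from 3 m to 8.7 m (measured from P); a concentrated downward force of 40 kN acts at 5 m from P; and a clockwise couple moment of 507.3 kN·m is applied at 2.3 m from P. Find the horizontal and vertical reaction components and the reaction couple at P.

P_x = 0, P_y = 143.1 kN, M_P = 1225 kN·m

Resultant of the distributed load: 8.44 × 5.7 = 48.108 kN at 5.85 m from P.
ΣF_x = 0: P_x = 0.
ΣF_y = 0: P_y − 55 − 8.44·5.7 − 40 = 0 → P_y = 143.1 kN.
ΣM about P: M_P − 55·4.3 − (8.44·5.7)·5.85 − 40·5 − 507.3 = 0 → M_P = 1225 kN·m.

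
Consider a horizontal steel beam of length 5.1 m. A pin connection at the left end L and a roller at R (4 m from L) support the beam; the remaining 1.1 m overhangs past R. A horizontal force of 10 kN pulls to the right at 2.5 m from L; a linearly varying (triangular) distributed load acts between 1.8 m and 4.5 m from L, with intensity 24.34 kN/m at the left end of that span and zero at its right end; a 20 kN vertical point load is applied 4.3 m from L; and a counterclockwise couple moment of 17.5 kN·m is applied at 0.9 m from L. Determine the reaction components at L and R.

L_x = -10.00 kN, L_y = 13.55 kN, R_y = 39.30 kN

Resultant of the triangular load: ½ × 24.34 × 2.7 = 32.859 kN, acting at 2.7 m from L (one-third of the span from the peak).
Taking moments about L: R_y·4 − (½·24.34·2.7)·2.7 − 20·4.3 + 17.5 = 0 → R_y = 157.2193/4 = 39.3048 ≈ 39.30 kN.
ΣF_y = 0: L_y + 39.3048 − ½·24.34·2.7 − 20 = 0 → L_y = 13.55 kN.
ΣF_x = 0: L_x + 10 = 0 → L_x = -10.00 kN.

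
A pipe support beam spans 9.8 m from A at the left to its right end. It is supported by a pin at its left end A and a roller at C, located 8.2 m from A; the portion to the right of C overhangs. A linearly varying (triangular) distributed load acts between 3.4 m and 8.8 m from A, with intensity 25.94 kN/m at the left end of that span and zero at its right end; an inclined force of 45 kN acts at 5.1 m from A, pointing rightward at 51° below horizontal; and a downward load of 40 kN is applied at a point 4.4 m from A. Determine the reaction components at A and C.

A_x = -28.32 kN, A_y = 57.38 kN, C_y = 87.63 kN

Resultant of the triangular load: ½ × 25.94 × 5.4 = 70.038 kN, acting at 5.2 m from A (one-third of the span from the peak).
Moments about A: C_y·8.2 − (½·25.94·5.4)·5.2 − 45·sin51°·5.1 − 40·4.4 = 0 → C_y = 718.553/8.2 = 87.6284 ≈ 87.63 kN.
ΣF_y = 0: A_y + 87.6284 − ½·25.94·5.4 − 45·sin51° − 40 = 0 → A_y = 57.38 kN.
ΣF_x = 0: A_x + 45·cos51° = 0 → A_x = -28.32 kN.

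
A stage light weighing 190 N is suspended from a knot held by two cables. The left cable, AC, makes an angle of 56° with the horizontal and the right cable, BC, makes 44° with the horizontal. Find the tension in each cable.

ΣF_x = 0: −T_AC·cos56° + T_BC·cos44° = 0 → T_BC = 0.77737·T_AC.
ΣF_y = 0: T_AC·sin56° + T_BC·sin44° = 190.
Substitute: T_AC·(0.829038 + 0.77737·0.694658) = 190 → T_AC = 138.783 ≈ 138.8 N.
Then T_BC = 0.77737 × 138.783 = 107.9 N.

T_AC = 138.8 N, T_BC = 107.9 N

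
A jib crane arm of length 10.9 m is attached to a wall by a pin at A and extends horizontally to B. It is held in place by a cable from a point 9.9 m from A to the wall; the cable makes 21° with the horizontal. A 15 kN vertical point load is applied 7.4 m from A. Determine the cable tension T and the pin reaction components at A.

T = 31.29 kN, A_x = 29.21 kN, A_y = 3.788 kN

ΣM about A: T·sin21°·9.9 − 15·7.4 = 0 → T = 111/(9.9·0.358368) = 31.2866 ≈ 31.29 kN.
ΣF_x = 0: A_x − T·cos21° = 0 → A_x = 31.2866 × 0.93358 = 29.21 kN.
ΣF_y = 0: A_y + T·sin21° − 15 = 0 → A_y = 15 − 31.2866 × 0.358368 = 3.788 kN.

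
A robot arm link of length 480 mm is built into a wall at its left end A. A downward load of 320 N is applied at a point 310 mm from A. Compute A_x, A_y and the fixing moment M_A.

ΣF_x = 0: A_x = 0.
ΣF_y = 0: A_y − 320 = 0 → A_y = 320.0 N.
ΣM about A: M_A − 320·310 = 0 → M_A = 99200 N·mm.

A_x = 0, A_y = 320.0 N, M_A = 99200 N·mm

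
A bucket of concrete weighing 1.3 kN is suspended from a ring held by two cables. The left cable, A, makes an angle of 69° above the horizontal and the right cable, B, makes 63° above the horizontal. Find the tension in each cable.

T_A = 0.7942 kN, T_B = 0.6269 kN

ΣF_x = 0: −T_A·cos69° + T_B·cos63° = 0 → T_B = 0.789373·T_A.
ΣF_y = 0: T_A·sin69° + T_B·sin63° = 1.3.
Substitute: T_A·(0.93358 + 0.789373·0.891007) = 1.3 → T_A = 0.794176 ≈ 0.7942 kN.
Then T_B = 0.789373 × 0.794176 = 0.6269 kN.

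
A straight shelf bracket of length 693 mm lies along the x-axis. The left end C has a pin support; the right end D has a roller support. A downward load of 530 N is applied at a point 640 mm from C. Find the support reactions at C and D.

C_x = 0, C_y = 40.53 N, D_y = 489.5 N

Moments about C: D_y·693 − 530·640 = 0 → D_y = 339200/693 = 489.466 ≈ 489.5 N.
ΣF_y = 0: C_y + 489.466 − 530 = 0 → C_y = 40.53 N.
ΣF_x = 0: no horizontal applied forces, so C_x = 0.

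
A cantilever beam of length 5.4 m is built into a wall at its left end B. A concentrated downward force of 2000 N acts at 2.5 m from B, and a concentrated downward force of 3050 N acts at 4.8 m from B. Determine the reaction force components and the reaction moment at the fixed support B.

ΣF_x = 0: B_x = 0.
ΣF_y = 0: B_y − 2000 − 3050 = 0 → B_y = 5050 N.
ΣM about B: M_B − 2000·2.5 − 3050·4.8 = 0 → M_B = 19640 N·m.

B_x = 0, B_y = 5050 N, M_B = 19640 N·m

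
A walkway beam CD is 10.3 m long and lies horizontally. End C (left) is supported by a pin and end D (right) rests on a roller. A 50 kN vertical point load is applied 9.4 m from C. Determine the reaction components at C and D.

C_x = 0, C_y = 4.369 kN, D_y = 45.63 kN

ΣM about C: D_y·10.3 − 50·9.4 = 0 → D_y = 470/10.3 = 45.6311 ≈ 45.63 kN.
ΣF_y = 0: C_y + 45.6311 − 50 = 0 → C_y = 4.369 kN.
ΣF_x = 0: no horizontal applied forces, so C_x = 0.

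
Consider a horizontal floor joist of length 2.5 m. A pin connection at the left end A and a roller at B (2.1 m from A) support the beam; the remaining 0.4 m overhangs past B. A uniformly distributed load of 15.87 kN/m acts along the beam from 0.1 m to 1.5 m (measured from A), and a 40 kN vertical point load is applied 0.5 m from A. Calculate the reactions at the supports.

A_x = 0, A_y = 44.23 kN, B_y = 17.99 kN

Resultant of the distributed load: 15.87 × 1.4 = 22.218 kN at 0.8 m from A.
ΣM about A: B_y·2.1 − (15.87·1.4)·0.8 − 40·0.5 = 0 → B_y = 37.7744/2.1 = 17.9878 ≈ 17.99 kN.
ΣF_y = 0: A_y + 17.9878 − 15.87·1.4 − 40 = 0 → A_y = 44.23 kN.
ΣF_x = 0: no horizontal applied forces, so A_x = 0.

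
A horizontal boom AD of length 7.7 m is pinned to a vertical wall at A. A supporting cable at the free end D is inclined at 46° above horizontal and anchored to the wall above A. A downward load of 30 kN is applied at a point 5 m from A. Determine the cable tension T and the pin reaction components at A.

ΣM about A: T·sin46°·7.7 − 30·5 = 0 → T = 150/(7.7·0.71934) = 27.0811 ≈ 27.08 kN.
ΣF_x = 0: A_x − T·cos46° = 0 → A_x = 27.0811 × 0.694658 = 18.81 kN.
ΣF_y = 0: A_y + T·sin46° − 30 = 0 → A_y = 30 − 27.0811 × 0.71934 = 10.52 kN.

T = 27.08 kN, A_x = 18.81 kN, A_y = 10.52 kN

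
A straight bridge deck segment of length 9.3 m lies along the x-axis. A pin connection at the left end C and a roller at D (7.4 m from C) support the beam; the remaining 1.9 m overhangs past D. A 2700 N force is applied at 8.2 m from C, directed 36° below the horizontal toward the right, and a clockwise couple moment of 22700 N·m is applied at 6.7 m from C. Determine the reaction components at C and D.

C_x = -2184 N, C_y = -3239 N, D_y = 4826 N

Moments about C: D_y·7.4 − 2700·sin36°·8.2 − 22700 = 0 → D_y = 35713.6/7.4 = 4826.16 ≈ 4826 N.
ΣF_y = 0: C_y + 4826.16 − 2700·sin36° = 0 → C_y = -3239 N.
ΣF_x = 0: C_x + 2700·cos36° = 0 → C_x = -2184 N.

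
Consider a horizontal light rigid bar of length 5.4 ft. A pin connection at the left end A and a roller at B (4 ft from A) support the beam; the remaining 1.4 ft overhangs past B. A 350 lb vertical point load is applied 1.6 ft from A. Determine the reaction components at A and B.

A_x = 0, A_y = 210.0 lb, B_y = 140.0 lb

ΣM about A: B_y·4 − 350·1.6 = 0 → B_y = 560/4 = 140.0 lb.
ΣF_y = 0: A_y + 140 − 350 = 0 → A_y = 210.0 lb.
ΣF_x = 0: no horizontal applied forces, so A_x = 0.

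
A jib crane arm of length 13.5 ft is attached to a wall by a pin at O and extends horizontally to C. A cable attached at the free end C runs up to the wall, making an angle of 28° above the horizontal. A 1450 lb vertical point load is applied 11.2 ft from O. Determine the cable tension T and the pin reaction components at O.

ΣM about O: T·sin28°·13.5 − 1450·11.2 = 0 → T = 16240/(13.5·0.469472) = 2562.37 ≈ 2562 lb.
ΣF_x = 0: O_x − T·cos28° = 0 → O_x = 2562.37 × 0.882948 = 2262 lb.
ΣF_y = 0: O_y + T·sin28° − 1450 = 0 → O_y = 1450 − 2562.37 × 0.469472 = 247.0 lb.

T = 2562 lb, O_x = 2262 lb, O_y = 247.0 lb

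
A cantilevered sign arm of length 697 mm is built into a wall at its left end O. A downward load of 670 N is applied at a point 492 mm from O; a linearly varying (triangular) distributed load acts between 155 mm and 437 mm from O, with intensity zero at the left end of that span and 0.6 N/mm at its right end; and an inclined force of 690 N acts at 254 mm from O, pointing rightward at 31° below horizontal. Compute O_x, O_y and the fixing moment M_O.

O_x = -591.4 N, O_y = 1110 N, M_O = 448900 N·mm

Resultant of the triangular load: ½ × 0.6 × 282 = 84.6 N, acting at 343 mm from O (one-third of the span from the peak).
ΣF_x = 0: O_x + 690·cos31° = 0 → O_x = -591.4 N.
ΣF_y = 0: O_y − 670 − ½·0.6·282 − 690·sin31° = 0 → O_y = 1110 N.
ΣM about O: M_O − 670·492 − (½·0.6·282)·343 − 690·sin31°·254 = 0 → M_O = 448900 N·mm.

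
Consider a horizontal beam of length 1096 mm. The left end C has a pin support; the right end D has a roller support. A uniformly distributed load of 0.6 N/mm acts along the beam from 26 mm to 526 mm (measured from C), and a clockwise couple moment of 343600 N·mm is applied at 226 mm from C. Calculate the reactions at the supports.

C_x = 0, C_y = -89.05 N, D_y = 389.1 N

Resultant of the distributed load: 0.6 × 500 = 300 N at 276 mm from C.
ΣM about C: D_y·1096 − (0.6·500)·276 − 343600 = 0 → D_y = 426400/1096 = 389.051 ≈ 389.1 N.
ΣF_y = 0: C_y + 389.051 − 0.6·500 = 0 → C_y = -89.05 N.
ΣF_x = 0: no horizontal applied forces, so C_x = 0.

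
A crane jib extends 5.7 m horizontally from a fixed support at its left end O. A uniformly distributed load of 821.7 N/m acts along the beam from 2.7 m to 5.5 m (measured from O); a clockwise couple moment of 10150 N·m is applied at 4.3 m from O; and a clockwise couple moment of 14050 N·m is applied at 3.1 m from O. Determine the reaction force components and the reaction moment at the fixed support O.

O_x = 0, O_y = 2301 N, M_O = 33630 N·m

Resultant of the distributed load: 821.7 × 2.8 = 2300.76 N at 4.1 m from O.
ΣF_x = 0: O_x = 0.
ΣF_y = 0: O_y − 821.7·2.8 = 0 → O_y = 2301 N.
ΣM about O: M_O − (821.7·2.8)·4.1 − 10150 − 14050 = 0 → M_O = 33630 N·m.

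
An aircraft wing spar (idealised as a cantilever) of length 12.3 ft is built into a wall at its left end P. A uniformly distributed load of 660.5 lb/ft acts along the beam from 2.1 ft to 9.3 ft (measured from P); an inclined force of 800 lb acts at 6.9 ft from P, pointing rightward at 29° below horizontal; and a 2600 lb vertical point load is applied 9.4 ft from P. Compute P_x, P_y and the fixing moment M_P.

P_x = -699.7 lb, P_y = 7743 lb, M_P = 54220 lb·ft

Resultant of the distributed load: 660.5 × 7.2 = 4755.6 lb at 5.7 ft from P.
ΣF_x = 0: P_x + 800·cos29° = 0 → P_x = -699.7 lb.
ΣF_y = 0: P_y − 660.5·7.2 − 800·sin29° − 2600 = 0 → P_y = 7743 lb.
ΣM about P: M_P − (660.5·7.2)·5.7 − 800·sin29°·6.9 − 2600·9.4 = 0 → M_P = 54220 lb·ft.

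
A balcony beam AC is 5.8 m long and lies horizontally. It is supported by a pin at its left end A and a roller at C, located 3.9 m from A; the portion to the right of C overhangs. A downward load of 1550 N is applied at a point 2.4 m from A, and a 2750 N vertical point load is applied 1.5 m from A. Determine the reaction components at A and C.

A_x = 0, A_y = 2288 N, C_y = 2012 N

Moments about A: C_y·3.9 − 1550·2.4 − 2750·1.5 = 0 → C_y = 7845/3.9 = 2011.54 ≈ 2012 N.
ΣF_y = 0: A_y + 2011.54 − 1550 − 2750 = 0 → A_y = 2288 N.
ΣF_x = 0: no horizontal applied forces, so A_x = 0.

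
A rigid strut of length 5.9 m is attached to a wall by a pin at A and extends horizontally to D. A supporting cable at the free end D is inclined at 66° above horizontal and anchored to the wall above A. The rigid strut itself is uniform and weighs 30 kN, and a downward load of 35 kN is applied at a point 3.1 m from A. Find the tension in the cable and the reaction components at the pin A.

T = 36.55 kN, A_x = 14.87 kN, A_y = 31.61 kN

ΣM about A: T·sin66°·5.9 − 30·2.95 − 35·3.1 = 0 → T = 197/(5.9·0.913545) = 36.5497 ≈ 36.55 kN.
ΣF_x = 0: A_x − T·cos66° = 0 → A_x = 36.5497 × 0.406737 = 14.87 kN.
ΣF_y = 0: A_y + T·sin66° − 30 − 35 = 0 → A_y = 65 − 36.5497 × 0.913545 = 31.61 kN.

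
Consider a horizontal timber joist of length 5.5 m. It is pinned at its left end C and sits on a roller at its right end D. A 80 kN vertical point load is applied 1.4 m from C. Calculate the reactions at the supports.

Moments about C: D_y·5.5 − 80·1.4 = 0 → D_y = 112/5.5 = 20.3636 ≈ 20.36 kN.
ΣF_y = 0: C_y + 20.3636 − 80 = 0 → C_y = 59.64 kN.
ΣF_x = 0: no horizontal applied forces, so C_x = 0.

C_x = 0, C_y = 59.64 kN, D_y = 20.36 kN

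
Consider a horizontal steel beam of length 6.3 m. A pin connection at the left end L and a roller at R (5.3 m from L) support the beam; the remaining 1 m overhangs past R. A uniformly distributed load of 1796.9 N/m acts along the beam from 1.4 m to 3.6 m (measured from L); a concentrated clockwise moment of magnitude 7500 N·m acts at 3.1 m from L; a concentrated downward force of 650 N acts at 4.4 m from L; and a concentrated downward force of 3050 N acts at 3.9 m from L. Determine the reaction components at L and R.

Resultant of the distributed load: 1796.9 × 2.2 = 3953.18 N at 2.5 m from L.
ΣM about L: R_y·5.3 − (1796.9·2.2)·2.5 − 7500 − 650·4.4 − 3050·3.9 = 0 → R_y = 32137.95/5.3 = 6063.76 ≈ 6064 N.
ΣF_y = 0: L_y + 6063.76 − 1796.9·2.2 − 650 − 3050 = 0 → L_y = 1589 N.
ΣF_x = 0: no horizontal applied forces, so L_x = 0.

L_x = 0, L_y = 1589 N, R_y = 6064 N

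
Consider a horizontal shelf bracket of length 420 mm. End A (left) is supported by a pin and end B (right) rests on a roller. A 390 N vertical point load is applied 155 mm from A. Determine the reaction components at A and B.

A_x = 0, A_y = 246.1 N, B_y = 143.9 N

Moments about A: B_y·420 − 390·155 = 0 → B_y = 60450/420 = 143.929 ≈ 143.9 N.
ΣF_y = 0: A_y + 143.929 − 390 = 0 → A_y = 246.1 N.
ΣF_x = 0: no horizontal applied forces, so A_x = 0.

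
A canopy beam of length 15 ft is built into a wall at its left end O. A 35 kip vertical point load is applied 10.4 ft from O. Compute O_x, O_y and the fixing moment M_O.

O_x = 0, O_y = 35.00 kip, M_O = 364.0 kip·ft

ΣF_x = 0: O_x = 0.
ΣF_y = 0: O_y − 35 = 0 → O_y = 35.00 kip.
ΣM about O: M_O − 35·10.4 = 0 → M_O = 364.0 kip·ft.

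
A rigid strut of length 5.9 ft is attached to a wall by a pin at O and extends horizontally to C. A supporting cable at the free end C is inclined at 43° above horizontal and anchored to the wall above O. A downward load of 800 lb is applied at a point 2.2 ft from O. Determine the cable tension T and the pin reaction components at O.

T = 437.4 lb, O_x = 319.9 lb, O_y = 501.7 lb

ΣM about O: T·sin43°·5.9 − 800·2.2 = 0 → T = 1760/(5.9·0.681998) = 437.399 ≈ 437.4 lb.
ΣF_x = 0: O_x − T·cos43° = 0 → O_x = 437.399 × 0.731354 = 319.9 lb.
ΣF_y = 0: O_y + T·sin43° − 800 = 0 → O_y = 800 − 437.399 × 0.681998 = 501.7 lb.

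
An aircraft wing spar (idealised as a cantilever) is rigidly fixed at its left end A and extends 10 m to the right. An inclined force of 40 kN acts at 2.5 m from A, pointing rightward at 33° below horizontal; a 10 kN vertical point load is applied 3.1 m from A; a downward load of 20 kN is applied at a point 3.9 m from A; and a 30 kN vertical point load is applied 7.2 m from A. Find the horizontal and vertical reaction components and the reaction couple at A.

A_x = -33.55 kN, A_y = 81.79 kN, M_A = 379.5 kN·m

ΣF_x = 0: A_x + 40·cos33° = 0 → A_x = -33.55 kN.
ΣF_y = 0: A_y − 40·sin33° − 10 − 20 − 30 = 0 → A_y = 81.79 kN.
ΣM about A: M_A − 40·sin33°·2.5 − 10·3.1 − 20·3.9 − 30·7.2 = 0 → M_A = 379.5 kN·m.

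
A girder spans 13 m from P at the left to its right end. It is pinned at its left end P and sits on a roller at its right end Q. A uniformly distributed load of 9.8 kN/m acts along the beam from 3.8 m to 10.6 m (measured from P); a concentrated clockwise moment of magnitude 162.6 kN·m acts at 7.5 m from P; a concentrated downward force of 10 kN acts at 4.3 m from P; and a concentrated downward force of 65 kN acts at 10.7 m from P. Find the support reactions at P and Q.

P_x = 0, P_y = 35.42 kN, Q_y = 106.2 kN

Resultant of the distributed load: 9.8 × 6.8 = 66.64 kN at 7.2 m from P.
Moments about P: Q_y·13 − (9.8·6.8)·7.2 − 162.6 − 10·4.3 − 65·10.7 = 0 → Q_y = 1380.908/13 = 106.224 ≈ 106.2 kN.
ΣF_y = 0: P_y + 106.224 − 9.8·6.8 − 10 − 65 = 0 → P_y = 35.42 kN.
ΣF_x = 0: no horizontal applied forces, so P_x = 0.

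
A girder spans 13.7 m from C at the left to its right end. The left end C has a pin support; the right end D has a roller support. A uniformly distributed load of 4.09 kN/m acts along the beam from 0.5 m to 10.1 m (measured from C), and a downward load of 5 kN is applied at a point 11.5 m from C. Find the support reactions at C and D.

Resultant of the distributed load: 4.09 × 9.6 = 39.264 kN at 5.3 m from C.
ΣM about C: D_y·13.7 − (4.09·9.6)·5.3 − 5·11.5 = 0 → D_y = 265.5992/13.7 = 19.3868 ≈ 19.39 kN.
ΣF_y = 0: C_y + 19.3868 − 4.09·9.6 − 5 = 0 → C_y = 24.88 kN.
ΣF_x = 0: no horizontal applied forces, so C_x = 0.

C_x = 0, C_y = 24.88 kN, D_y = 19.39 kN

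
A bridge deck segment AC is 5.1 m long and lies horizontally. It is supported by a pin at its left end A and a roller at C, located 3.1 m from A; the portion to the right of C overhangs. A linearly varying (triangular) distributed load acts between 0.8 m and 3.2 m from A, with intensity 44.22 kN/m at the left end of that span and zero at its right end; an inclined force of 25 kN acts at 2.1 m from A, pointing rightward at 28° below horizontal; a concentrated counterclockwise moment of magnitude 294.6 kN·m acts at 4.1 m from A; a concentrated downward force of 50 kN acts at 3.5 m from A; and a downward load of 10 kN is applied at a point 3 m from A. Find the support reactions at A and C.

A_x = -22.07 kN, A_y = 118.4 kN, C_y = 6.435 kN

Resultant of the triangular load: ½ × 44.22 × 2.4 = 53.064 kN, acting at 1.6 m from A (one-third of the span from the peak).
ΣM about A: C_y·3.1 − (½·44.22·2.4)·1.6 − 25·sin28°·2.1 + 294.6 − 50·3.5 − 10·3 = 0 → C_y = 19.9497/3.1 = 6.43539 ≈ 6.435 kN.
ΣF_y = 0: A_y + 6.43539 − ½·44.22·2.4 − 25·sin28° − 50 − 10 = 0 → A_y = 118.4 kN.
ΣF_x = 0: A_x + 25·cos28° = 0 → A_x = -22.07 kN.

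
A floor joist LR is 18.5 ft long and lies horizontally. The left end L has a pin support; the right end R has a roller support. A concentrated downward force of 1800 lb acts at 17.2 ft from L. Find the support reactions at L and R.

L_x = 0, L_y = 126.5 lb, R_y = 1674 lb

Moments about L: R_y·18.5 − 1800·17.2 = 0 → R_y = 30960/18.5 = 1673.51 ≈ 1674 lb.
ΣF_y = 0: L_y + 1673.51 − 1800 = 0 → L_y = 126.5 lb.
ΣF_x = 0: no horizontal applied forces, so L_x = 0.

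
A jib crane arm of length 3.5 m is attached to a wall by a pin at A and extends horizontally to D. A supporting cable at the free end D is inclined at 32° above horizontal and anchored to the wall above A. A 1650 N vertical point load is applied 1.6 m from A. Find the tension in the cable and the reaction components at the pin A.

T = 1423 N, A_x = 1207 N, A_y = 895.7 N

ΣM about A: T·sin32°·3.5 − 1650·1.6 = 0 → T = 2640/(3.5·0.529919) = 1423.4 ≈ 1423 N.
ΣF_x = 0: A_x − T·cos32° = 0 → A_x = 1423.4 × 0.848048 = 1207 N.
ΣF_y = 0: A_y + T·sin32° − 1650 = 0 → A_y = 1650 − 1423.4 × 0.529919 = 895.7 N.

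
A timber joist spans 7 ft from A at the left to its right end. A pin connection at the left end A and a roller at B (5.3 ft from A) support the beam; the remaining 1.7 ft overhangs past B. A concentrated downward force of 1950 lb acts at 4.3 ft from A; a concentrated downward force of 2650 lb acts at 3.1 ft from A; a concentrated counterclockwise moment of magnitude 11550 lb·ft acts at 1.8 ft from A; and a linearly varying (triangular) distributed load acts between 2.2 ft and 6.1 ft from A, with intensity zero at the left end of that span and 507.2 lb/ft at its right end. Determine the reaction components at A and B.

A_x = 0, A_y = 3740 lb, B_y = 1849 lb

Resultant of the triangular load: ½ × 507.2 × 3.9 = 989.04 lb, acting at 4.8 ft from A (one-third of the span from the peak).
ΣM about A: B_y·5.3 − 1950·4.3 − 2650·3.1 + 11550 − (½·507.2·3.9)·4.8 = 0 → B_y = 9797.392/5.3 = 1848.56 ≈ 1849 lb.
ΣF_y = 0: A_y + 1848.56 − 1950 − 2650 − ½·507.2·3.9 = 0 → A_y = 3740 lb.
ΣF_x = 0: no horizontal applied forces, so A_x = 0.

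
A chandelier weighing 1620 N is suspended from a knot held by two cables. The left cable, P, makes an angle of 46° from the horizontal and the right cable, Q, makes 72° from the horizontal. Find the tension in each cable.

T_P = 567.0 N, T_Q = 1275 N

ΣF_x = 0: −T_P·cos46° + T_Q·cos72° = 0 → T_Q = 2.24796·T_P.
ΣF_y = 0: T_P·sin46° + T_Q·sin72° = 1620.
Substitute: T_P·(0.71934 + 2.24796·0.951057) = 1620 → T_P = 566.973 ≈ 567.0 N.
Then T_Q = 2.24796 × 566.973 = 1275 N.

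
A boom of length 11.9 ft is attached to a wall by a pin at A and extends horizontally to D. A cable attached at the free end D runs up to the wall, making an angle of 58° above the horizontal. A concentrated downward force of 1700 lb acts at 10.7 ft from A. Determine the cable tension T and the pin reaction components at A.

ΣM about A: T·sin58°·11.9 − 1700·10.7 = 0 → T = 18190/(11.9·0.848048) = 1802.46 ≈ 1802 lb.
ΣF_x = 0: A_x − T·cos58° = 0 → A_x = 1802.46 × 0.529919 = 955.2 lb.
ΣF_y = 0: A_y + T·sin58° − 1700 = 0 → A_y = 1700 − 1802.46 × 0.848048 = 171.4 lb.

T = 1802 lb, A_x = 955.2 lb, A_y = 171.4 lb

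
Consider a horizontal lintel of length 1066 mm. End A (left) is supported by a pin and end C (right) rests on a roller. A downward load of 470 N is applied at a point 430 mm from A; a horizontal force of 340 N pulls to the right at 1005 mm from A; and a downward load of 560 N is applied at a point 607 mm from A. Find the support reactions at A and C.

ΣM about A: C_y·1066 − 470·430 − 560·607 = 0 → C_y = 542020/1066 = 508.462 ≈ 508.5 N.
ΣF_y = 0: A_y + 508.462 − 470 − 560 = 0 → A_y = 521.5 N.
ΣF_x = 0: A_x + 340 = 0 → A_x = -340.0 N.

A_x = -340.0 N, A_y = 521.5 N, C_y = 508.5 N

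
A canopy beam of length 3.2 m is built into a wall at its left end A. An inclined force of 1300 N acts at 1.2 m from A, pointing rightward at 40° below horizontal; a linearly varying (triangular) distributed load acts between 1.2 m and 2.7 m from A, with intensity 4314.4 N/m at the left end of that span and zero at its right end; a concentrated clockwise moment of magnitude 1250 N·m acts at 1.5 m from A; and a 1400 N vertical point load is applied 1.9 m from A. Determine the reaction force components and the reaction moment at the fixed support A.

A_x = -995.9 N, A_y = 5471 N, M_A = 10410 N·m

Resultant of the triangular load: ½ × 4314.4 × 1.5 = 3235.8 N, acting at 1.7 m from A (one-third of the span from the peak).
ΣF_x = 0: A_x + 1300·cos40° = 0 → A_x = -995.9 N.
ΣF_y = 0: A_y − 1300·sin40° − ½·4314.4·1.5 − 1400 = 0 → A_y = 5471 N.
ΣM about A: M_A − 1300·sin40°·1.2 − (½·4314.4·1.5)·1.7 − 1250 − 1400·1.9 = 0 → M_A = 10410 N·m.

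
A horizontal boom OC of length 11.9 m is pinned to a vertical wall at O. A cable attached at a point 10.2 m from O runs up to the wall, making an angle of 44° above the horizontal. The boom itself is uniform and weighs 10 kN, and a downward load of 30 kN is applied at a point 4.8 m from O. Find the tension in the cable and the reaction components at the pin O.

ΣM about O: T·sin44°·10.2 − 10·5.95 − 30·4.8 = 0 → T = 203.5/(10.2·0.694658) = 28.7206 ≈ 28.72 kN.
ΣF_x = 0: O_x − T·cos44° = 0 → O_x = 28.7206 × 0.71934 = 20.66 kN.
ΣF_y = 0: O_y + T·sin44° − 10 − 30 = 0 → O_y = 40 − 28.7206 × 0.694658 = 20.05 kN.

T = 28.72 kN, O_x = 20.66 kN, O_y = 20.05 kN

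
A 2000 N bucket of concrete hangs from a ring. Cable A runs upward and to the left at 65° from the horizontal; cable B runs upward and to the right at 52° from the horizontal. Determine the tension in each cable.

ΣF_x = 0: −T_A·cos65° + T_B·cos52° = 0 → T_B = 0.686446·T_A.
ΣF_y = 0: T_A·sin65° + T_B·sin52° = 2000.
Substitute: T_A·(0.906308 + 0.686446·0.788011) = 2000 → T_A = 1381.95 ≈ 1382 N.
Then T_B = 0.686446 × 1381.95 = 948.6 N.

T_A = 1382 N, T_B = 948.6 N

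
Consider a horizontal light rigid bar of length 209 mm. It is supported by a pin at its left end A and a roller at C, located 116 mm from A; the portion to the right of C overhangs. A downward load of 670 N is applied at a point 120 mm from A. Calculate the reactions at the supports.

A_x = 0, A_y = -23.10 N, C_y = 693.1 N

Moments about A: C_y·116 − 670·120 = 0 → C_y = 80400/116 = 693.103 ≈ 693.1 N.
ΣF_y = 0: A_y + 693.103 − 670 = 0 → A_y = -23.10 N.
ΣF_x = 0: no horizontal applied forces, so A_x = 0.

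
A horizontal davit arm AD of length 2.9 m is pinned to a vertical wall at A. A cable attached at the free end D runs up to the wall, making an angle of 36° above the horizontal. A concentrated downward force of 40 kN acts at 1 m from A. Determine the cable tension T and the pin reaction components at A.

T = 23.47 kN, A_x = 18.98 kN, A_y = 26.21 kN

ΣM about A: T·sin36°·2.9 − 40·1 = 0 → T = 40/(2.9·0.587785) = 23.4662 ≈ 23.47 kN.
ΣF_x = 0: A_x − T·cos36° = 0 → A_x = 23.4662 × 0.809017 = 18.98 kN.
ΣF_y = 0: A_y + T·sin36° − 40 = 0 → A_y = 40 − 23.4662 × 0.587785 = 26.21 kN.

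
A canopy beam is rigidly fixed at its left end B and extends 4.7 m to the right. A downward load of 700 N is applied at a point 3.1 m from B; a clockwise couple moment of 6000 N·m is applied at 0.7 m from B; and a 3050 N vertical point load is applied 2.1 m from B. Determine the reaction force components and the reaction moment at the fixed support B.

ΣF_x = 0: B_x = 0.
ΣF_y = 0: B_y − 700 − 3050 = 0 → B_y = 3750 N.
ΣM about B: M_B − 700·3.1 − 6000 − 3050·2.1 = 0 → M_B = 14580 N·m.

B_x = 0, B_y = 3750 N, M_B = 14580 N·m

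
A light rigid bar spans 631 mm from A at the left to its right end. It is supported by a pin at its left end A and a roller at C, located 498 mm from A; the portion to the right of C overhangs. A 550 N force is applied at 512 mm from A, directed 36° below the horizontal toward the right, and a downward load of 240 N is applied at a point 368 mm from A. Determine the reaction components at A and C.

A_x = -445.0 N, A_y = 53.56 N, C_y = 509.7 N

Taking moments about A: C_y·498 − 550·sin36°·512 − 240·368 = 0 → C_y = 253840/498 = 509.719 ≈ 509.7 N.
ΣF_y = 0: A_y + 509.719 − 550·sin36° − 240 = 0 → A_y = 53.56 N.
ΣF_x = 0: A_x + 550·cos36° = 0 → A_x = -445.0 N.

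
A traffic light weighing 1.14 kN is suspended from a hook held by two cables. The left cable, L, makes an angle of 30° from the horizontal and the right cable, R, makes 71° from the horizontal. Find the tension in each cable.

ΣF_x = 0: −T_L·cos30° + T_R·cos71° = 0 → T_R = 2.66004·T_L.
ΣF_y = 0: T_L·sin30° + T_R·sin71° = 1.14.
Substitute: T_L·(0.5 + 2.66004·0.945519) = 1.14 → T_L = 0.378095 ≈ 0.3781 kN.
Then T_R = 2.66004 × 0.378095 = 1.006 kN.

T_L = 0.3781 kN, T_R = 1.006 kN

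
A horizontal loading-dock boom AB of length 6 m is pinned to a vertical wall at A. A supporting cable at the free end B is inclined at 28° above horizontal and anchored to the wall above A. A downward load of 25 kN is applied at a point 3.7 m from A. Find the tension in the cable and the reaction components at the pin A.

ΣM about A: T·sin28°·6 − 25·3.7 = 0 → T = 92.5/(6·0.469472) = 32.8383 ≈ 32.84 kN.
ΣF_x = 0: A_x − T·cos28° = 0 → A_x = 32.8383 × 0.882948 = 28.99 kN.
ΣF_y = 0: A_y + T·sin28° − 25 = 0 → A_y = 25 − 32.8383 × 0.469472 = 9.583 kN.

T = 32.84 kN, A_x = 28.99 kN, A_y = 9.583 kN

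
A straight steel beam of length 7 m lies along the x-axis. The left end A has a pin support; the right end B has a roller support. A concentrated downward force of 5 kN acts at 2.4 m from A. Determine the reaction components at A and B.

A_x = 0, A_y = 3.286 kN, B_y = 1.714 kN

Moments about A: B_y·7 − 5·2.4 = 0 → B_y = 12/7 = 1.71429 ≈ 1.714 kN.
ΣF_y = 0: A_y + 1.71429 − 5 = 0 → A_y = 3.286 kN.
ΣF_x = 0: no horizontal applied forces, so A_x = 0.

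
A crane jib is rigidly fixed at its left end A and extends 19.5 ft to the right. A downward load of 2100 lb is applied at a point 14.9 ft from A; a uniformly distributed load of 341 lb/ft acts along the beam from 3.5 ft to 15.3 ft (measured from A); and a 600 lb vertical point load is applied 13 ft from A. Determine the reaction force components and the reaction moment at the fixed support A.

Resultant of the distributed load: 341 × 11.8 = 4023.8 lb at 9.4 ft from A.
ΣF_x = 0: A_x = 0.
ΣF_y = 0: A_y − 2100 − 341·11.8 − 600 = 0 → A_y = 6724 lb.
ΣM about A: M_A − 2100·14.9 − (341·11.8)·9.4 − 600·13 = 0 → M_A = 76910 lb·ft.

A_x = 0, A_y = 6724 lb, M_A = 76910 lb·ft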